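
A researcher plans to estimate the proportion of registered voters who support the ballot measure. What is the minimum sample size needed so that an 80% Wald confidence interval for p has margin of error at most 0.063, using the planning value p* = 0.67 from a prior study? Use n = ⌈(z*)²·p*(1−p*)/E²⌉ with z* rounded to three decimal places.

The 80% critical value is z* = 1.282.
p*(1−p*) = 0.2211.
Required n before rounding: 1.643524 × 0.2211 / 0.063² = 91.555.
⌈91.555⌉ = 92.

n = 92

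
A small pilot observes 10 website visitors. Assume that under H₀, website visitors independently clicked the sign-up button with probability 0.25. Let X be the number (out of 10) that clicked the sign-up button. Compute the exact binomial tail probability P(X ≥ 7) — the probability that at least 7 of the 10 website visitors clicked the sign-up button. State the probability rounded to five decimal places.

P = 0.00351

X ~ Binomial(n=10, p=0.25).
P(X ≥ 7) = C(10,7)·0.25^7·0.75^3 + C(10,8)·0.25^8·0.75^2 + C(10,9)·0.25^9·0.75^1 + C(10,10)·0.25^10·0.75^0.
= 0.003090 + 0.000386 + 0.000029 + 0.000001 = 0.00351.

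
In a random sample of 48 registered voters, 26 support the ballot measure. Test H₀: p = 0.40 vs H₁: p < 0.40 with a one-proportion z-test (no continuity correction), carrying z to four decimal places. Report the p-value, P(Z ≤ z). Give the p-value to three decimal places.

p-value = 0.977

Sample proportion p̂ = 26/48 = 0.54167.
Under H₀, SE = √(p₀(1−p₀)/n) = √(0.40·0.60/48) = √0.005000000 = 0.070711.
Test statistic (full precision, shown to 4 dp): z = (26/48 − 0.40)/SE₀ ≈ 2.0035.
From the standard normal, P(Z ≤ z) = 0.977.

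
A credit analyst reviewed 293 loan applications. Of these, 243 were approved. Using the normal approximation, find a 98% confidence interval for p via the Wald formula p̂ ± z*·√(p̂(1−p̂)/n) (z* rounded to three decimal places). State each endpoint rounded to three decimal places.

The sample proportion is 243/293 = 0.82935.
Standard error of p̂: √(0.141528/293) = √0.000483029 = 0.021978.
For 98% confidence, z* = 2.326.
Margin = 2.326·0.021978 = 0.05112.
Interval: 0.82935 ± 0.05112 → (0.778, 0.880).

(0.778, 0.880)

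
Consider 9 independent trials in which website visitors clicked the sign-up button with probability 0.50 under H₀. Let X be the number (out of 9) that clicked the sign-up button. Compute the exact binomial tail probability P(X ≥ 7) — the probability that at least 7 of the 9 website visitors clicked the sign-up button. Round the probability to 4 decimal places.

X ~ Binomial(n=9, p=0.50).
P(X ≥ 7) = C(9,7)·0.50^7·0.50^2 + C(9,8)·0.50^8·0.50^1 + C(9,9)·0.50^9·0.50^0.
= 0.070312 + 0.017578 + 0.001953 = 0.0898.

P = 0.0898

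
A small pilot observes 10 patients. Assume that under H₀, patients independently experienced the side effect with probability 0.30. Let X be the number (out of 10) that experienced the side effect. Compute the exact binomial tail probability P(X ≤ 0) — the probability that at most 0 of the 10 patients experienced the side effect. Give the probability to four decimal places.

P = 0.0282

X ~ Binomial(n=10, p=0.30).
P(X ≤ 0) = C(10,0)·0.30^0·0.70^10.
= 0.028248 = 0.0282.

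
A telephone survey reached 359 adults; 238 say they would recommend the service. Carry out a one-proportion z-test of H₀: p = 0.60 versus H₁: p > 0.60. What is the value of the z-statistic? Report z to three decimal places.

z = 2.435

The sample proportion is 238/359 = 0.66295.
SE₀ = √(0.60·0.40/359) = 0.025856.
z = (p̂ − p₀)/SE = (0.66295 − 0.60)/0.025856 = 2.435.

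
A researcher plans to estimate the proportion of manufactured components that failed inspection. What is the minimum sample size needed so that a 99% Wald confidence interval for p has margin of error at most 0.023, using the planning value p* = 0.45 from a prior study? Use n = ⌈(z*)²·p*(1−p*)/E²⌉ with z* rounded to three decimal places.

n = 3105

For 99% confidence, z* = 2.576.
p*(1−p*) = 0.45·0.55 = 0.2475.
(z*)²·p*(1−p*)/E² = 6.635776·0.2475/0.000529 = 3104.640.
Rounding up, n = 3105.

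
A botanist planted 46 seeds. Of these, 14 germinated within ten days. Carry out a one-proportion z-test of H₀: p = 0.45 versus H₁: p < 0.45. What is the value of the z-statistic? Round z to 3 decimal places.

Sample proportion p̂ = 14/46 = 0.30435.
Under H₀, SE = √(p₀(1−p₀)/n) = √(0.45·0.55/46) = √0.005380435 = 0.073351.
Test statistic: z = -0.14565/0.073351 = -1.986.

z = -1.986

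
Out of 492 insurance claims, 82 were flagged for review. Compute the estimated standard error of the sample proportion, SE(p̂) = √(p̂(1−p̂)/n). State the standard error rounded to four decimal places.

SE = 0.0168

Sample proportion p̂ = 82/492 = 0.16667.
p̂(1−p̂) = 0.138891.
SE = √(0.138891/492) = 0.0168.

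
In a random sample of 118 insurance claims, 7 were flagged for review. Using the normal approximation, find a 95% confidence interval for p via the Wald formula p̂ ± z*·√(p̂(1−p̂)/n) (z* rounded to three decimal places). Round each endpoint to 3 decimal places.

(0.017, 0.102)

With x = 7 successes in n = 118, p̂ = 0.05932.
Standard error of p̂: √(0.055803/118) = √0.000472906 = 0.021746.
For 95% confidence, z* = 1.960.
Margin = 1.960·0.021746 = 0.04262.
CI: 0.05932 ± 0.04262 = (0.017, 0.102).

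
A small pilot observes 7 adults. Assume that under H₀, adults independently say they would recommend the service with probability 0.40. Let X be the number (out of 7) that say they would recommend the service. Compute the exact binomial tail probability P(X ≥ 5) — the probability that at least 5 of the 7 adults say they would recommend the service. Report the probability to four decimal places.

X is binomial with n = 7 and p = 0.40.
P(X ≥ 5) = C(7,5)·0.40^5·0.60^2 + C(7,6)·0.40^6·0.60^1 + C(7,7)·0.40^7·0.60^0.
= 0.077414 + 0.017203 + 0.001638 = 0.0963.

P = 0.0963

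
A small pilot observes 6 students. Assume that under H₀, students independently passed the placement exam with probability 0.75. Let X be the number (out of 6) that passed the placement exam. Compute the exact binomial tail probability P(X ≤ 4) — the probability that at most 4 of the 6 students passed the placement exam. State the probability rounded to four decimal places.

P = 0.4661

X is binomial with n = 6 and p = 0.75.
P(X ≤ 4) = Σ_{j=0}^{4} C(6,j)·0.75^j·0.25^{6−j}.
= 0.000244 + 0.004395 + 0.032959 + 0.131836 + 0.296631 = 0.4661.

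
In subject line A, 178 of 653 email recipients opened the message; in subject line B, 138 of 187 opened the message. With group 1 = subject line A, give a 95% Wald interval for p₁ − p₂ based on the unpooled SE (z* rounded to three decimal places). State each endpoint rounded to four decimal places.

p̂₁ = 178/653 = 0.27259, p̂₂ = 138/187 = 0.73797; p̂₁ − p̂₂ = -0.46538.
SE = √(0.000303651 + 0.001034071) = √0.001337722 = 0.036575.
z* = 1.960 at the 95% level. Margin of error = 0.07169.
CI: -0.46538 ± 0.07169 = (-0.5371, -0.3937).

(-0.5371, -0.3937)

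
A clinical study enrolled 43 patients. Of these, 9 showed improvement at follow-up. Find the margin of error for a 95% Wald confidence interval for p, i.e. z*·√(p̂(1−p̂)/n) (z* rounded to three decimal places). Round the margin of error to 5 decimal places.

p̂ = 9/43 = 0.20930.
SE = √(p̂(1−p̂)/n) = √(0.165495/43) = 0.062038.
For 95% confidence, z* = 1.960.
Margin of error = z*·SE = 1.960 × 0.062038 = 0.12159.

ME = 0.12159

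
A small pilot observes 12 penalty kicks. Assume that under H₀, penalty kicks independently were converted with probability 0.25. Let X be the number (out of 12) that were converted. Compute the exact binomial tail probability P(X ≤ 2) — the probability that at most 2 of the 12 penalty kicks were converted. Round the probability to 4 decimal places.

P = 0.3907

X is binomial with n = 12 and p = 0.25.
P(X ≤ 2) = C(12,0)·0.25^0·0.75^12 + C(12,1)·0.25^1·0.75^11 + C(12,2)·0.25^2·0.75^10.
= 0.031676 + 0.126705 + 0.232293 = 0.3907.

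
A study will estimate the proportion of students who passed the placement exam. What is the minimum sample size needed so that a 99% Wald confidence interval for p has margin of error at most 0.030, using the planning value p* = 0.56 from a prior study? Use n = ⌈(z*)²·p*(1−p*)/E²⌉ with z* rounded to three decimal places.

For 99% confidence, z* = 2.576.
p*(1−p*) = 0.2464.
Required n before rounding: 6.635776 × 0.2464 / 0.030² = 1816.728.
Rounding up, n = 1817.

n = 1817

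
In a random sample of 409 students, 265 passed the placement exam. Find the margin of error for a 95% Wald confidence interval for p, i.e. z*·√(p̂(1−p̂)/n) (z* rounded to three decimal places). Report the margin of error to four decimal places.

With x = 265 successes in n = 409, p̂ = 0.64792.
Standard error of p̂: √(0.228119/409) = √0.000557749 = 0.023617.
z* = 1.960 at the 95% level.
Margin of error = z*·SE = 1.960 × 0.023617 = 0.0463.

ME = 0.0463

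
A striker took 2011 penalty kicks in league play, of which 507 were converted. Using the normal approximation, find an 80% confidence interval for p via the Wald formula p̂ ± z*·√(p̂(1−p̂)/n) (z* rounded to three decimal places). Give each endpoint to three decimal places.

(0.240, 0.265)

The sample proportion is 507/2011 = 0.25211.
Standard error of p̂: √(0.188552/2011) = √0.000093760 = 0.009683.
For 80% confidence, z* = 1.282.
Margin of error: 1.282 × 0.009683 = 0.01241.
CI: 0.25211 ± 0.01241 = (0.240, 0.265).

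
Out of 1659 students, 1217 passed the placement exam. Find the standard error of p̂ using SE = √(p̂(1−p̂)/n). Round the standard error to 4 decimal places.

SE = 0.0109

p̂ = 1217/1659 = 0.73357.
p̂(1−p̂) = 0.73357·0.26643 = 0.195445.
SE = √(0.195445/1659) = √0.000117809 = 0.0109.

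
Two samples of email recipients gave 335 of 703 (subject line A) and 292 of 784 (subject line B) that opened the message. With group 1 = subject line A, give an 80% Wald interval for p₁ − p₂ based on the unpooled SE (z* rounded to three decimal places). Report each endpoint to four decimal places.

p̂₁ = 335/703 = 0.47653, p̂₂ = 292/784 = 0.37245; p̂₁ − p̂₂ = 0.10408.
Unpooled SE = √(p̂₁(1−p̂₁)/n₁ + p̂₂(1−p̂₂)/n₂) = √(0.000354835 + 0.000298126) = 0.025553.
The 80% critical value is z* = 1.282. Margin = 1.282·0.025553 = 0.03276.
CI: 0.10408 ± 0.03276 = (0.0713, 0.1368).

(0.0713, 0.1368)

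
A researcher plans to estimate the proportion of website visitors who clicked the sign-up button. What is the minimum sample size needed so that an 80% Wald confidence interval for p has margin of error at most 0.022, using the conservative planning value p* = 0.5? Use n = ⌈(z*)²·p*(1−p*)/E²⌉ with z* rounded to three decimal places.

The 80% critical value is z* = 1.282.
p*(1−p*) = 0.2500.
(z*)²·p*(1−p*)/E² = 1.643524·0.2500/0.000484 = 848.928.
⌈848.928⌉ = 849.

n = 849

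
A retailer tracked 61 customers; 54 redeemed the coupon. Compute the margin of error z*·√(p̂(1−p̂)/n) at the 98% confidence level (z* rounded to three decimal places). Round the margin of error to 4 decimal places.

ME = 0.0949

Sample proportion p̂ = 54/61 = 0.88525.
SE(p̂) = √(0.88525·0.11475/61) = 0.040809.
For 98% confidence, z* = 2.326.
Margin of error = z*·SE = 2.326 × 0.040809 = 0.0949.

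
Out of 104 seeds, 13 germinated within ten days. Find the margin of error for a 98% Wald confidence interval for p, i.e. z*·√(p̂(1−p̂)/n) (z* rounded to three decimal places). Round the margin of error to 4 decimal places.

With x = 13 successes in n = 104, p̂ = 0.12500.
Standard error of p̂: √(0.109375/104) = √0.001051683 = 0.032430.
The 98% critical value is z* = 2.326.
ME = 2.326·0.032430 = 0.0754.

ME = 0.0754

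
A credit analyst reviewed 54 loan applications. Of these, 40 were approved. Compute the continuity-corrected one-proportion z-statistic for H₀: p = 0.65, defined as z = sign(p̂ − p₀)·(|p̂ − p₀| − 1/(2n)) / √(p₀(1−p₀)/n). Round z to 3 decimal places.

z = 1.255

p̂ = 40/54 = 0.74074. p̂ − p₀ = 0.090741.
Continuity correction 1/(2n) = 1/108 = 0.009259.
Corrected numerator: |0.090741| − 0.009259 = 0.081482.
SE₀ = √(0.65·0.35/54) = 0.064907.
z = (+)0.081482/0.064907 = 1.255.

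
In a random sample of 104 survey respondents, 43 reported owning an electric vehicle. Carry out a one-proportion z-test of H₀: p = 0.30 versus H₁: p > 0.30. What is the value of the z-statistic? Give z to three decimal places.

z = 2.525

With x = 43 successes in n = 104, p̂ = 0.41346.
Under H₀, SE = √(p₀(1−p₀)/n) = √(0.30·0.70/104) = √0.002019231 = 0.044936.
Test statistic: z = 0.11346/0.044936 = 2.525.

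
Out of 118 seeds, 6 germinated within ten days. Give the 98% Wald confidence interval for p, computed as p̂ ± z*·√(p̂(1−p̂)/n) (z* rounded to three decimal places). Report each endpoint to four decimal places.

Sample proportion p̂ = 6/118 = 0.05085.
Standard error of p̂: √(0.048262/118) = √0.000409000 = 0.020224.
z* = 2.326 at the 98% level.
Margin = 2.326·0.020224 = 0.04704.
So the interval runs from 0.0038 to 0.0979.

(0.0038, 0.0979)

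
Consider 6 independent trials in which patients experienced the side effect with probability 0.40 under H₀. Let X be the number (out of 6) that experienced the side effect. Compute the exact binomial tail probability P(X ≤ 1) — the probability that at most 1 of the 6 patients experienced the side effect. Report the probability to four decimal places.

P = 0.2333

X ~ Binomial(n=6, p=0.40).
P(X ≤ 1) = C(6,0)·0.40^0·0.60^6 + C(6,1)·0.40^1·0.60^5.
= 0.046656 + 0.186624 = 0.2333.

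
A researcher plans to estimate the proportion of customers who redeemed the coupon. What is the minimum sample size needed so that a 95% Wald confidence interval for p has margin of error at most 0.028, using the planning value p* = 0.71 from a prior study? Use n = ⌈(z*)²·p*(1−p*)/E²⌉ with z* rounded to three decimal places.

n = 1009

z* = 1.960 at the 95% level.
p*(1−p*) = 0.71·0.29 = 0.2059.
Required n before rounding: 3.841600 × 0.2059 / 0.028² = 1008.910.
⌈1008.910⌉ = 1009.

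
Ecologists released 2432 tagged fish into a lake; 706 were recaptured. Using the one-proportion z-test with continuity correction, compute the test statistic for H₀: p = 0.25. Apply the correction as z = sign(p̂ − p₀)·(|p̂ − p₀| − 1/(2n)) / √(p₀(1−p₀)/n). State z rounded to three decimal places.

With x = 706 successes in n = 2432, p̂ = 0.29030. p̂ − p₀ = 0.040296.
Continuity correction 1/(2n) = 1/4864 = 0.000206.
Corrected numerator: |0.040296| − 0.000206 = 0.040090.
SE₀ = √(0.25·0.75/2432) = 0.008780.
z = (+)0.040090/0.008780 = 4.566.

z = 4.566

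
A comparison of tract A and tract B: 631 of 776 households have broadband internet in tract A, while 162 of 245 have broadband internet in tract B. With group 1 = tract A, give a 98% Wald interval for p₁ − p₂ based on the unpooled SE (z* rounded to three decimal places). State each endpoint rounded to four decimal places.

(0.0744, 0.2294)

p̂₁ = 631/776 = 0.81314, p̂₂ = 162/245 = 0.66122; p̂₁ − p̂₂ = 0.15192.
SE = √(0.000195800 + 0.000914313) = √0.001110113 = 0.033318.
z* = 2.326 at the 98% level. Margin of error = 0.07750.
CI: 0.15192 ± 0.07750 = (0.0744, 0.2294).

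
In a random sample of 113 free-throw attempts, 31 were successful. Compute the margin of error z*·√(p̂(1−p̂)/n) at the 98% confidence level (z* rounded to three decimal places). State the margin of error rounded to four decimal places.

Sample proportion p̂ = 31/113 = 0.27434.
Standard error of p̂: √(0.199076/113) = √0.001761734 = 0.041973.
For 98% confidence, z* = 2.326.
So ME = 0.0976.

ME = 0.0976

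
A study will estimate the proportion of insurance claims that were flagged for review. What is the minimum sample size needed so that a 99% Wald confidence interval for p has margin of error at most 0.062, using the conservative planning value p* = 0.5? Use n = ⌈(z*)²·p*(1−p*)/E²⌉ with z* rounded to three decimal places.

The 99% critical value is z* = 2.576.
p*(1−p*) = 0.50·0.50 = 0.2500.
(z*)²·p*(1−p*)/E² = 6.635776·0.2500/0.003844 = 431.567.
⌈431.567⌉ = 432.

n = 432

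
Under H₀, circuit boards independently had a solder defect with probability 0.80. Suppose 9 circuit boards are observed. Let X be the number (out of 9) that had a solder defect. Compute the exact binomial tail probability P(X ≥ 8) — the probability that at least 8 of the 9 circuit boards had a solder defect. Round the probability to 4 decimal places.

P = 0.4362

X is binomial with n = 9 and p = 0.80.
P(X ≥ 8) = C(9,8)·0.80^8·0.20^1 + C(9,9)·0.80^9·0.20^0.
= 0.301990 + 0.134218 = 0.4362.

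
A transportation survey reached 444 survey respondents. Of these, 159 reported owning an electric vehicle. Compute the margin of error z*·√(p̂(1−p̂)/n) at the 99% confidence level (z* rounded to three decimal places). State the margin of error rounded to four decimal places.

Sample proportion p̂ = 159/444 = 0.35811.
SE(p̂) = √(0.35811·0.64189/444) = 0.022753.
The 99% critical value is z* = 2.576.
ME = 2.576·0.022753 = 0.0586.

ME = 0.0586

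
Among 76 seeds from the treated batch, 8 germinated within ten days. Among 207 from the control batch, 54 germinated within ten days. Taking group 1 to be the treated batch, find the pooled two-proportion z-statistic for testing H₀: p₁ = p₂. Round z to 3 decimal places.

z = -2.805

p̂₁ = 8/76 = 0.10526, p̂₂ = 54/207 = 0.26087.
Pooling: p̂ = 62/283 = 0.21908.
SE = √[p̂(1−p̂)(1/n₁+1/n₂)] = √[0.21908·0.78092·(1/76+1/207)] ≈ 0.055476.
z = -0.15561/0.055476 = -2.805.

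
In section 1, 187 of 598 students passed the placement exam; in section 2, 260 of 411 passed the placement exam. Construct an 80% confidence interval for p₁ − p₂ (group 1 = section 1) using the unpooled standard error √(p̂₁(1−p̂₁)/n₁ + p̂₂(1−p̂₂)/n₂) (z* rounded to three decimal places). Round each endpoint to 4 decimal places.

p̂₁ = 0.31271, p̂₂ = 0.63260, so the observed difference is -0.31989.
SE = √(0.000359401 + 0.000565490) = √0.000924891 = 0.030412.
z* = 1.282 at the 80% level. Margin = 1.282·0.030412 = 0.03899.
CI: -0.31989 ± 0.03899 = (-0.3589, -0.2809).

(-0.3589, -0.2809)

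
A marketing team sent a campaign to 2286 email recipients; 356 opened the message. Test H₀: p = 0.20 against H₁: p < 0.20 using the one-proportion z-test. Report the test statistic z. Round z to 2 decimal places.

With x = 356 successes in n = 2286, p̂ = 0.15573.
Null standard error: √(0.20·0.80/2286) = √0.000069991 = 0.008366.
Test statistic: z = -0.04427/0.008366 = -5.29.

z = -5.29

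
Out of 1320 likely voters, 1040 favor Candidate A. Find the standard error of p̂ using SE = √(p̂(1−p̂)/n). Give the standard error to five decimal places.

SE = 0.01125

p̂ = 1040/1320 = 0.78788.
p̂(1−p̂) = 0.167125.
SE = √(0.167125/1320) = √0.000126610 = 0.01125.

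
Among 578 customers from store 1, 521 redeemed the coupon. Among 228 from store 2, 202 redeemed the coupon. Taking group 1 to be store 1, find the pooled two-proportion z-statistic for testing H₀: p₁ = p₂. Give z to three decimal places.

z = 0.649

Sample proportions: p̂₁ = 521/578 = 0.90138 and p̂₂ = 202/228 = 0.88596.
Pooling: p̂ = 723/806 = 0.89702.
Pooled SE = √[0.0923733·0.00611607] ≈ 0.023769.
z = (p̂₁ − p̂₂)/SE = (0.90138 − 0.88596)/0.023769 = 0.01542/0.023769 = 0.649.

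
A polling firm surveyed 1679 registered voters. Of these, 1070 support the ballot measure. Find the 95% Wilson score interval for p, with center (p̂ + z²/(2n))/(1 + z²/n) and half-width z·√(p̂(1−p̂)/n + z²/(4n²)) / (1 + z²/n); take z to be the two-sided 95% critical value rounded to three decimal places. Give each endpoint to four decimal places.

(0.6140, 0.6599)

p̂ = 1070/1679 = 0.63728; z = 1.960, so z² = 3.841600.
1 + z²/n = 1.002288.
Center = (0.63728 + 0.001144)/1.002288 = 0.63697.
Radicand: p̂(1−p̂)/n + z²/(4n²) = 0.000137673 + 0.000000341 = 0.000138014.
Half-width = z·√(radicand)/denom = 1.960·0.011748/1.002288 = 0.02297.
So the interval runs from 0.6140 to 0.6599.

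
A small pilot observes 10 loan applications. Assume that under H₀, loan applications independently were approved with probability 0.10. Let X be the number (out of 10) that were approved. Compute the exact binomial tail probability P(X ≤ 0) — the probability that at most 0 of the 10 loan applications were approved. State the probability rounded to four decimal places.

P = 0.3487

X ~ Binomial(n=10, p=0.10).
P(X ≤ 0) = C(10,0)·0.10^0·0.90^10.
= 0.348678 = 0.3487.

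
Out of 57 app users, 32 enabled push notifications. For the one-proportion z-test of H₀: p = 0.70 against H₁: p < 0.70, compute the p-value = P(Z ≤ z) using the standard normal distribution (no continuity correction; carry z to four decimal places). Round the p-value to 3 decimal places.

Sample proportion p̂ = 32/57 = 0.56140.
SE₀ = √(0.70·0.30/57) = 0.060698.
Test statistic (full precision, shown to 4 dp): z = (32/57 − 0.70)/SE₀ ≈ -2.2834.
From the standard normal, P(Z ≤ z) = 0.011.

p-value = 0.011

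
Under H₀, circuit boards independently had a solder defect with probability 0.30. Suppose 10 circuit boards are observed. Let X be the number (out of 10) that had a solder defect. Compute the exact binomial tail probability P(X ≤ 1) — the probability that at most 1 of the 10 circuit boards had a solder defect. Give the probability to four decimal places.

X ~ Binomial(n=10, p=0.30).
P(X ≤ 1) = C(10,0)·0.30^0·0.70^10 + C(10,1)·0.30^1·0.70^9.
= 0.028248 + 0.121061 = 0.1493.

P = 0.1493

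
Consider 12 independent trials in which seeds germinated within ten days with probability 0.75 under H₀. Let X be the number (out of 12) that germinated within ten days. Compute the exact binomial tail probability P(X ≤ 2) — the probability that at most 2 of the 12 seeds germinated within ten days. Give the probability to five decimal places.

X is binomial with n = 12 and p = 0.75.
P(X ≤ 2) = C(12,0)·0.75^0·0.25^12 + C(12,1)·0.75^1·0.25^11 + C(12,2)·0.75^2·0.25^10.
= 0.000000 + 0.000002 + 0.000035 = 0.00004.

P = 0.00004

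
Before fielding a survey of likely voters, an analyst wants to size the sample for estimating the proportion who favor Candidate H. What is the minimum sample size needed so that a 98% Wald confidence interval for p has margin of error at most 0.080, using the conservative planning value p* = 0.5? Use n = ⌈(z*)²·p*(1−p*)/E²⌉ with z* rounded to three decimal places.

The 98% critical value is z* = 2.326.
p*(1−p*) = 0.2500.
Required n before rounding: 5.410276 × 0.2500 / 0.080² = 211.339.
Rounding up, n = 212.

n = 212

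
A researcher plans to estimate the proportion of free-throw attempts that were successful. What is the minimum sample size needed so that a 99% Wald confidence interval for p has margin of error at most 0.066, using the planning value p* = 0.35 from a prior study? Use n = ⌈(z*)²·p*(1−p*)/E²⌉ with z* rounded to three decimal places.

The 99% critical value is z* = 2.576.
p*(1−p*) = 0.2275.
(z*)²·p*(1−p*)/E² = 6.635776·0.2275/0.004356 = 346.565.
⌈346.565⌉ = 347.

n = 347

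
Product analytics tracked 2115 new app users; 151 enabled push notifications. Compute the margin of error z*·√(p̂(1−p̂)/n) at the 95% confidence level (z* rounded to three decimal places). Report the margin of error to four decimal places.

With x = 151 successes in n = 2115, p̂ = 0.07139.
Standard error of p̂: √(0.066298/2115) = √0.000031346 = 0.005599.
For 95% confidence, z* = 1.960.
So ME = 0.0110.

ME = 0.0110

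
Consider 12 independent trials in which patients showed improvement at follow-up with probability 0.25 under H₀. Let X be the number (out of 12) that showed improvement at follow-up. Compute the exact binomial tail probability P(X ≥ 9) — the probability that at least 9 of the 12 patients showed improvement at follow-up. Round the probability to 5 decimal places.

X ~ Binomial(n=12, p=0.25).
P(X ≥ 9) = C(12,9)·0.25^9·0.75^3 + C(12,10)·0.25^10·0.75^2 + C(12,11)·0.25^11·0.75^1 + C(12,12)·0.25^12·0.75^0.
= 0.000354 + 0.000035 + 0.000002 + 0.000000 = 0.00039.

P = 0.00039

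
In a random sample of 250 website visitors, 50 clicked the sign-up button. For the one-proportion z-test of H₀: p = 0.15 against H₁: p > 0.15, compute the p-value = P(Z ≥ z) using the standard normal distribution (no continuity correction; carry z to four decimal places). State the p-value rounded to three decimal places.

Sample proportion p̂ = 50/250 = 0.20000.
SE₀ = √(0.15·0.85/250) = 0.022583.
Test statistic (full precision, shown to 4 dp): z = (50/250 − 0.15)/SE₀ ≈ 2.2140.
From the standard normal, P(Z ≥ z) = 0.013.

p-value = 0.013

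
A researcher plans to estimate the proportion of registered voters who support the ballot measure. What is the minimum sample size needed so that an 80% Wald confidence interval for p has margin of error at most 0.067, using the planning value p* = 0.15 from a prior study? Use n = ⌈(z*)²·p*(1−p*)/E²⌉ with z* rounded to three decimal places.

The 80% critical value is z* = 1.282.
p*(1−p*) = 0.15·0.85 = 0.1275.
Required n before rounding: 1.643524 × 0.1275 / 0.067² = 46.681.
Rounding up, n = 47.

n = 47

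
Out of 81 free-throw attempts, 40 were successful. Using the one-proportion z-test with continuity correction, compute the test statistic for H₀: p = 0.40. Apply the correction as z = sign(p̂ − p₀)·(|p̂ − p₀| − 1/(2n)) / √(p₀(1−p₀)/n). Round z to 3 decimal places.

The sample proportion is 40/81 = 0.49383. p̂ − p₀ = 0.093827.
1/(2n) = 0.006173.
Corrected numerator: |0.093827| − 0.006173 = 0.087654.
Null standard error: √(0.40·0.60/81) = √0.002962963 = 0.054433.
z = (+)0.087654/0.054433 = 1.610.

z = 1.610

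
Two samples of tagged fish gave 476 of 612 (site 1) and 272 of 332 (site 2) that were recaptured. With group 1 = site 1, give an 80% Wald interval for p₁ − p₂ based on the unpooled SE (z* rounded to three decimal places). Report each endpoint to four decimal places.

p̂₁ = 0.77778, p̂₂ = 0.81928, so the observed difference is -0.04150.
SE = √(0.000282417 + 0.000445970) = √0.000728387 = 0.026989.
For 80% confidence, z* = 1.282. Margin of error = 0.03460.
Interval: -0.04150 ± 0.03460 → (-0.0761, -0.0069).

(-0.0761, -0.0069)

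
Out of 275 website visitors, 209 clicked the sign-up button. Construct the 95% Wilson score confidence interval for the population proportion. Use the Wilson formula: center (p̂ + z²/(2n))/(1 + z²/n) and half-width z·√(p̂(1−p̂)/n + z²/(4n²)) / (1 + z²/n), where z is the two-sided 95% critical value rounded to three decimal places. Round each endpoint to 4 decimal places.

p̂ = 209/275 = 0.76000; z = 1.960, so z² = 3.841600.
1 + z²/n = 1.013969.
Adjusted center: (0.76000 + z²/(2n))/1.013969 = 0.75642.
Radicand: p̂(1−p̂)/n + z²/(4n²) = 0.000663273 + 0.000012700 = 0.000675973.
Half-width = z·√(radicand)/denom = 1.960·0.025999/1.013969 = 0.05026.
So the interval runs from 0.7062 to 0.8067.

(0.7062, 0.8067)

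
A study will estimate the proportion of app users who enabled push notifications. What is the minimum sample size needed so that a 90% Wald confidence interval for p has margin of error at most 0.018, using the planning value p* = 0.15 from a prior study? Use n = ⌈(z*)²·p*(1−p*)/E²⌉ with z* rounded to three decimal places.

n = 1065

The 90% critical value is z* = 1.645.
p*(1−p*) = 0.1275.
Required n before rounding: 2.706025 × 0.1275 / 0.018² = 1064.871.
Rounding up, n = 1065.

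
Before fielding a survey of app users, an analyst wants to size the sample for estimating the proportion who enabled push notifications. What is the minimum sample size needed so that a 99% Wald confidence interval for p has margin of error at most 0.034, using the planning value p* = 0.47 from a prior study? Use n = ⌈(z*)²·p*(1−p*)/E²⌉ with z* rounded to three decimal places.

For 99% confidence, z* = 2.576.
p*(1−p*) = 0.47·0.53 = 0.2491.
Required n before rounding: 6.635776 × 0.2491 / 0.034² = 1429.906.
⌈1429.906⌉ = 1430.

n = 1430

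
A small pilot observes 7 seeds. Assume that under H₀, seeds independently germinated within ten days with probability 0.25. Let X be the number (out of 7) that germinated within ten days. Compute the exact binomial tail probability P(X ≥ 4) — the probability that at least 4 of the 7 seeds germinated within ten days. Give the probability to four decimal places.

P = 0.0706

X ~ Binomial(n=7, p=0.25).
P(X ≥ 4) = C(7,4)·0.25^4·0.75^3 + C(7,5)·0.25^5·0.75^2 + C(7,6)·0.25^6·0.75^1 + C(7,7)·0.25^7·0.75^0.
= 0.057678 + 0.011536 + 0.001282 + 0.000061 = 0.0706.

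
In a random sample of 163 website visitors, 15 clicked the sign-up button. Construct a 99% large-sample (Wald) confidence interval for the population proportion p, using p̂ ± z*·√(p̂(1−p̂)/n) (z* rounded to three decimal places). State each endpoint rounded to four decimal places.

(0.0337, 0.1503)

p̂ = 15/163 = 0.09202.
SE = √(p̂(1−p̂)/n) = √(0.083556/163) = 0.022641.
z* = 2.576 at the 99% level.
Margin of error: 2.576 × 0.022641 = 0.05832.
Interval: 0.09202 ± 0.05832 → (0.0337, 0.1503).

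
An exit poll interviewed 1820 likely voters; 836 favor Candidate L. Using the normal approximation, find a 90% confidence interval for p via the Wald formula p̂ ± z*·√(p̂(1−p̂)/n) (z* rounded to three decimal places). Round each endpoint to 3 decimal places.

(0.440, 0.479)

Sample proportion p̂ = 836/1820 = 0.45934.
Standard error of p̂: √(0.248347/1820) = √0.000136454 = 0.011681.
z* = 1.645 at the 90% level.
Margin = 1.645·0.011681 = 0.01922.
CI: 0.45934 ± 0.01922 = (0.440, 0.479).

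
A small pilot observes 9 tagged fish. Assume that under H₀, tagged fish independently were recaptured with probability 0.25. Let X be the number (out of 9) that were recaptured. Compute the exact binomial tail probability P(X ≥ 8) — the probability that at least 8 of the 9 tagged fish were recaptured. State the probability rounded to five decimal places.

P = 0.00011

X is binomial with n = 9 and p = 0.25.
P(X ≥ 8) = C(9,8)·0.25^8·0.75^1 + C(9,9)·0.25^9·0.75^0.
= 0.000103 + 0.000004 = 0.00011.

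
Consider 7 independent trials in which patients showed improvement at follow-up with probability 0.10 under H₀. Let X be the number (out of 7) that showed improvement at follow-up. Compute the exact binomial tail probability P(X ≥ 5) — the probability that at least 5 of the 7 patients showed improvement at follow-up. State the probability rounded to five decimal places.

X ~ Binomial(n=7, p=0.10).
P(X ≥ 5) = C(7,5)·0.10^5·0.90^2 + C(7,6)·0.10^6·0.90^1 + C(7,7)·0.10^7·0.90^0.
= 0.000170 + 0.000006 + 0.000000 = 0.00018.

P = 0.00018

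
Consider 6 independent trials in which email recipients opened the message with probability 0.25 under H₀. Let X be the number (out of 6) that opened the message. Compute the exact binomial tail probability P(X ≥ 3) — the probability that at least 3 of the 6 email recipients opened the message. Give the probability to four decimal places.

X is binomial with n = 6 and p = 0.25.
P(X ≥ 3) = C(6,3)·0.25^3·0.75^3 + C(6,4)·0.25^4·0.75^2 + C(6,5)·0.25^5·0.75^1 + C(6,6)·0.25^6·0.75^0.
= 0.131836 + 0.032959 + 0.004395 + 0.000244 = 0.1694.

P = 0.1694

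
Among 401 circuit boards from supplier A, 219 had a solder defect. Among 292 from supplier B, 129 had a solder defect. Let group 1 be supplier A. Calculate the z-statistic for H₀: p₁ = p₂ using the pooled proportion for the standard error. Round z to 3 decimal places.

Sample proportions: p̂₁ = 219/401 = 0.54613 and p̂₂ = 129/292 = 0.44178.
Pooling: p̂ = 348/693 = 0.50216.
SE = √[p̂(1−p̂)(1/n₁+1/n₂)] = √[0.50216·0.49784·(1/401+1/292)] ≈ 0.038465.
z = (p̂₁ − p̂₂)/SE = (0.54613 − 0.44178)/0.038465 = 0.10435/0.038465 = 2.713.

z = 2.713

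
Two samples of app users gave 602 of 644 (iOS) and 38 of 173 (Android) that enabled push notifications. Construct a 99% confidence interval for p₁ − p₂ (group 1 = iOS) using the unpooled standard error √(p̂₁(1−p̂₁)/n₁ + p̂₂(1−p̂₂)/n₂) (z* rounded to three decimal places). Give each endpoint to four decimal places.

(0.6303, 0.8000)

p̂₁ = 0.93478, p̂₂ = 0.21965, so the observed difference is 0.71513.
SE = √(0.000094665 + 0.000990784) = √0.001085449 = 0.032946.
z* = 2.576 at the 99% level. Margin = 2.576·0.032946 = 0.08487.
Interval: 0.71513 ± 0.08487 → (0.6303, 0.8000).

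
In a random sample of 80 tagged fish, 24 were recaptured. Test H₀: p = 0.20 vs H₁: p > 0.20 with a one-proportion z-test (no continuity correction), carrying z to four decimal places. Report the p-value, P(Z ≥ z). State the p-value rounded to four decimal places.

p-value = 0.0127

Sample proportion p̂ = 24/80 = 0.30000.
Null standard error: √(0.20·0.80/80) = √0.002000000 = 0.044721.
z = (p̂ − p₀)/SE = (24/80 − 0.20)/0.044721 ≈ 2.2361.
p-value = P(Z ≥ z) with z = 2.2361 → 0.0127.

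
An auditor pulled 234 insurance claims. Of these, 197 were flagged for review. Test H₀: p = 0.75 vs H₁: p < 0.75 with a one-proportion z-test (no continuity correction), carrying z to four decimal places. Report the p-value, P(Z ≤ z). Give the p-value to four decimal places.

p-value = 0.9994

p̂ = 197/234 = 0.84188.
Null standard error: √(0.75·0.25/234) = √0.000801282 = 0.028307.
z = (p̂ − p₀)/SE = (197/234 − 0.75)/0.028307 ≈ 3.2459.
From the standard normal, P(Z ≤ z) = 0.9994.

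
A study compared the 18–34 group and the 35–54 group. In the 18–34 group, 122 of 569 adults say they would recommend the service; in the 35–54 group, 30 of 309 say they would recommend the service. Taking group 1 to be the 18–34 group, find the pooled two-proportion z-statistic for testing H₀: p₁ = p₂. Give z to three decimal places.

Sample proportions: p̂₁ = 122/569 = 0.21441 and p̂₂ = 30/309 = 0.09709.
Pooled p̂ = (122+30)/(569+309) = 152/878 = 0.17312.
Pooled SE = √[0.1431499·0.00499372] ≈ 0.026737.
z = 0.11732/0.026737 = 4.388.

z = 4.388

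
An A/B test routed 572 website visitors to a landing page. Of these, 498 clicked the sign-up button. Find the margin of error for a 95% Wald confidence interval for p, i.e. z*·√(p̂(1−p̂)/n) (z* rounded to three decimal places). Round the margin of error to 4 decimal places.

ME = 0.0275

p̂ = 498/572 = 0.87063.
SE = √(p̂(1−p̂)/n) = √(0.112634/572) = 0.014033.
z* = 1.960 at the 95% level.
ME = 1.960·0.014033 = 0.0275.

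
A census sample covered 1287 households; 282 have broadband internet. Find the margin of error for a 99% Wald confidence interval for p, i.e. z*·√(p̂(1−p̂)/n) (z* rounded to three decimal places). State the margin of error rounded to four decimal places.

The sample proportion is 282/1287 = 0.21911.
Standard error of p̂: √(0.171103/1287) = √0.000132947 = 0.011530.
The 99% critical value is z* = 2.576.
Margin of error = z*·SE = 2.576 × 0.011530 = 0.0297.

ME = 0.0297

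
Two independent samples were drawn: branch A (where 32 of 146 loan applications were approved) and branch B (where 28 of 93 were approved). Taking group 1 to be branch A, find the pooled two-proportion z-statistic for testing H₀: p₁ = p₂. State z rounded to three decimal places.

z = -1.424

p̂₁ = 32/146 = 0.21918, p̂₂ = 28/93 = 0.30108.
Pooling: p̂ = 60/239 = 0.25105.
SE = √[p̂(1−p̂)(1/n₁+1/n₂)] = √[0.25105·0.74895·(1/146+1/93)] ≈ 0.057529.
z = (p̂₁ − p̂₂)/SE = (0.21918 − 0.30108)/0.057529 = -0.08190/0.057529 = -1.424.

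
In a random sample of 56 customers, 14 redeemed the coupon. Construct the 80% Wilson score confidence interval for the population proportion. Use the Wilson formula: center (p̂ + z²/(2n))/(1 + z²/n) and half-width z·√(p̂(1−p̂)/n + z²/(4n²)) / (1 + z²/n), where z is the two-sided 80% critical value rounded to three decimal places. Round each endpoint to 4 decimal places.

Here p̂ = 14/56 = 0.25000 and z = 1.282 (z² = 1.643524).
Denominator 1 + z²/n = 1 + 1.643524/56 = 1.029349.
Center = (0.25000 + 0.014674)/1.029349 = 0.25713.
Radicand: p̂(1−p̂)/n + z²/(4n²) = 0.003348214 + 0.000131021 = 0.003479235.
Half-width = 1.282·√0.003479235/1.029349 = 0.07346.
Interval: 0.25713 ± 0.07346 → (0.1837, 0.3306).

(0.1837, 0.3306)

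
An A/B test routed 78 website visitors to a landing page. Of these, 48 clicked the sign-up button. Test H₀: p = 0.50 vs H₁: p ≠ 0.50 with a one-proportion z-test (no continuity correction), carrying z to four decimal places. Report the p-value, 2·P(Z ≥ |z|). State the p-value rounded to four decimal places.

With x = 48 successes in n = 78, p̂ = 0.61538.
Under H₀, SE = √(p₀(1−p₀)/n) = √(0.50·0.50/78) = √0.003205128 = 0.056614.
Test statistic (full precision, shown to 4 dp): z = (48/78 − 0.50)/SE₀ ≈ 2.0381.
From the standard normal, 2·P(Z ≥ |z|) = 0.0415.

p-value = 0.0415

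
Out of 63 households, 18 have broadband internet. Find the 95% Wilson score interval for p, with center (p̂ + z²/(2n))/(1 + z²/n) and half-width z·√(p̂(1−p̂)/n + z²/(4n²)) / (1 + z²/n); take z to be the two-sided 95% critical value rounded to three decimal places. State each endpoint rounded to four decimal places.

(0.1890, 0.4070)

p̂ = 18/63 = 0.28571; z = 1.960, so z² = 3.841600.
Denominator 1 + z²/n = 1 + 3.841600/63 = 1.060978.
Adjusted center: (0.28571 + z²/(2n))/1.060978 = 0.29803.
Radicand: p̂(1−p̂)/n + z²/(4n²) = 0.003239391 + 0.000241975 = 0.003481366.
Half-width = z·√(radicand)/denom = 1.960·0.059003/1.060978 = 0.10900.
CI: 0.29803 ± 0.10900 = (0.1890, 0.4070).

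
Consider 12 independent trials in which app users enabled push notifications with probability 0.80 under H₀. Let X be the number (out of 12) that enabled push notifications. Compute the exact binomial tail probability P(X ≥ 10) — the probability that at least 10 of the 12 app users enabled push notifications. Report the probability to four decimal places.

X is binomial with n = 12 and p = 0.80.
P(X ≥ 10) = C(12,10)·0.80^10·0.20^2 + C(12,11)·0.80^11·0.20^1 + C(12,12)·0.80^12·0.20^0.
= 0.283468 + 0.206158 + 0.068719 = 0.5583.

P = 0.5583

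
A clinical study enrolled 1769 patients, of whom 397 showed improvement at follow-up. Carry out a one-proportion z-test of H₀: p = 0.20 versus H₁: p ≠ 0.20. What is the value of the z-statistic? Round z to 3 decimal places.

The sample proportion is 397/1769 = 0.22442.
Null standard error: √(0.20·0.80/1769) = √0.000090447 = 0.009510.
z = (0.22442 − 0.20)/0.009510 = 0.02442/0.009510 = 2.568.

z = 2.568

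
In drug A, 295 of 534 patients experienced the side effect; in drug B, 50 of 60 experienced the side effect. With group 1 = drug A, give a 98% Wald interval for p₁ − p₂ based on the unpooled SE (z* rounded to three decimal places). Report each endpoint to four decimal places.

p̂₁ = 295/534 = 0.55243, p̂₂ = 50/60 = 0.83333; p̂₁ − p̂₂ = -0.28090.
Unpooled SE = √(p̂₁(1−p̂₁)/n₁ + p̂₂(1−p̂₂)/n₂) = √(0.000463016 + 0.002314815) = 0.052705.
z* = 2.326 at the 98% level. Margin = 2.326·0.052705 = 0.12259.
Interval: -0.28090 ± 0.12259 → (-0.4035, -0.1583).

(-0.4035, -0.1583)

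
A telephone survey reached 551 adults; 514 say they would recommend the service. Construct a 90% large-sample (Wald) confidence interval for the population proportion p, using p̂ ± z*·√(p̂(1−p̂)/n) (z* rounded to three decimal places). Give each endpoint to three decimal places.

With x = 514 successes in n = 551, p̂ = 0.93285.
Standard error of p̂: √(0.062641/551) = √0.000113687 = 0.010662.
For 90% confidence, z* = 1.645.
Margin of error: 1.645 × 0.010662 = 0.01754.
Interval: 0.93285 ± 0.01754 → (0.915, 0.950).

(0.915, 0.950)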